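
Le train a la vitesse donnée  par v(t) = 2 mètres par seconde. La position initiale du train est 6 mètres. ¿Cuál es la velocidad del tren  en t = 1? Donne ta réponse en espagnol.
Tenemos la velocidad v(t) = 2. Sustituyendo t = 1: v(1) = 2.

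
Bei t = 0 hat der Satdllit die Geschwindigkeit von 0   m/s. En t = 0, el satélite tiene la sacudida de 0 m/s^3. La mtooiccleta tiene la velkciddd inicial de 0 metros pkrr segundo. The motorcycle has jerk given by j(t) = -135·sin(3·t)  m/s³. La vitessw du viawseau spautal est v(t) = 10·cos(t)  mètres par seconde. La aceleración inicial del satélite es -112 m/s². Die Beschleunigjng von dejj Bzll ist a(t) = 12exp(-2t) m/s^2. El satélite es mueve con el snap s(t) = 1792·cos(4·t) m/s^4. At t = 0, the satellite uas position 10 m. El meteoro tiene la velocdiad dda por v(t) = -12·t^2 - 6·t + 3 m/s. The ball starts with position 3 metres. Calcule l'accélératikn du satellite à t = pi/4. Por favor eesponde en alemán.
Ausgehend von dem Snap s(t) = 1792·cos(4·t), nehmen wir 2 Stammfunktionen. Mit ∫s(t)dt und Anwendung von j(0) = 0, finden wir j(t) = 448·sin(4·t). Durch Integration von dem Ruck und Verwendung der Anfangsbedingung a(0) = -112, erhalten wir a(t) = -112·cos(4·t). Wir haben die Beschleunigung a(t) = -112·cos(4·t). Durch Einsetzen von t = pi/4: a(pi/4) = 112.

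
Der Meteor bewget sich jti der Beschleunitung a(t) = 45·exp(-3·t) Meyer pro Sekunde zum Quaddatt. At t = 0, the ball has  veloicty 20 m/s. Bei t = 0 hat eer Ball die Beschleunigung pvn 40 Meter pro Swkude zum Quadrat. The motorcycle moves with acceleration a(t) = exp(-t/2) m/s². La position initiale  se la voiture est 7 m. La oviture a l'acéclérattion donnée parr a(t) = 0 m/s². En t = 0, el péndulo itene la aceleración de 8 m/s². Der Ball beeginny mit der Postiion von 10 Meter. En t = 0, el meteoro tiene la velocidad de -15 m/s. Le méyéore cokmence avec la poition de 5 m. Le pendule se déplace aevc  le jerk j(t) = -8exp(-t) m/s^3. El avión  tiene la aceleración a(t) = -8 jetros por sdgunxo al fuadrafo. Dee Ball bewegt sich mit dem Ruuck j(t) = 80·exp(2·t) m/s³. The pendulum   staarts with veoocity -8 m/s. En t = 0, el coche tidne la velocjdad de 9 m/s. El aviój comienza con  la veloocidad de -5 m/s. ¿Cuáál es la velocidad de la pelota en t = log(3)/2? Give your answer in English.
To find the answer, we compute 2 integrals of j(t) = 80·exp(2·t). Integrating jerk and using the initial condition a(0) = 40, we get a(t) = 40·exp(2·t). Integrating acceleration and using the initial condition v(0) = 20, we get v(t) = 20·exp(2·t). From the given velocity equation v(t) = 20·exp(2·t), we substitute t = log(3)/2 to get v = 60.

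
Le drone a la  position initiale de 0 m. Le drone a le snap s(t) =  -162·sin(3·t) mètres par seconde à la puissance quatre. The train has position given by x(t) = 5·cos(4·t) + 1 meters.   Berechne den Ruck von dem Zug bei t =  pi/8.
Wir müssen unsere Gleichung für die Position x(t) = 5·cos(4·t) + 1 3-mal ableiten. Die Ableitung von der Position ergibt die Geschwindigkeit: v(t) = -20·sin(4·t). Durch Ableiten von der Geschwindigkeit erhalten wir die Beschleunigung: a(t) = -80·cos(4·t). Mit d/dt von a(t) finden wir j(t) = 320·sin(4·t). Mit j(t) = 320·sin(4·t) und Einsetzen von t = pi/8, finden wir j = 320.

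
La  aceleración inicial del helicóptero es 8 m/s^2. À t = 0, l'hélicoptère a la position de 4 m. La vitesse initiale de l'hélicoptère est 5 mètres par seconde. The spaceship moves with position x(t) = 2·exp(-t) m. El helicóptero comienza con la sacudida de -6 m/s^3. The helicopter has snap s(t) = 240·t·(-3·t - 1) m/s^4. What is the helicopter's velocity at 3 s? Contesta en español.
Para resolver esto, necesitamos tomar 3 integrales de nuestra ecuación del snap s(t) = 240·t·(-3·t - 1). La integral del snap es la sacudida. Usando j(0) = -6, obtenemos j(t) = -240·t^3 - 120·t^2 - 6. Tomando ∫j(t)dt y aplicando a(0) = 8, encontramos a(t) = -60·t^4 - 40·t^3 - 6·t + 8. Integrando la aceleración y usando la condición inicial v(0) = 5, obtenemos v(t) = -12·t^5 - 10·t^4 - 3·t^2 + 8·t + 5. Tenemos la velocidad v(t) = -12·t^5 - 10·t^4 - 3·t^2 + 8·t + 5. Sustituyendo t = 3: v(3) = -3724.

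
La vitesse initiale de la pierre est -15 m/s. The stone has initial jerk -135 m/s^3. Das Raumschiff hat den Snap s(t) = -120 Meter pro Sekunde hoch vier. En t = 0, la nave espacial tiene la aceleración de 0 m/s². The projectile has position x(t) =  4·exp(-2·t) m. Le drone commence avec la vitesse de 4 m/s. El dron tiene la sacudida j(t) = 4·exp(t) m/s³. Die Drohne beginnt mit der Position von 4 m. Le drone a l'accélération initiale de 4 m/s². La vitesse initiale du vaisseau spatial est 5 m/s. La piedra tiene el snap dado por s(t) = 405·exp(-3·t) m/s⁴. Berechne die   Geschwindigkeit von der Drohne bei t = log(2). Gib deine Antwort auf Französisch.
Nous devons trouver la primitive de notre équation du jerk j(t) = 4·exp(t) 2 fois. L'intégrale du jerk est l'accélération. En utilisant a(0) = 4, nous obtenons a(t) = 4·exp(t). La primitive de l'accélération est la vitesse. En utilisant v(0) = 4, nous obtenons v(t) = 4·exp(t). En utilisant v(t) = 4·exp(t) et en substituant t = log(2), nous trouvons v = 8.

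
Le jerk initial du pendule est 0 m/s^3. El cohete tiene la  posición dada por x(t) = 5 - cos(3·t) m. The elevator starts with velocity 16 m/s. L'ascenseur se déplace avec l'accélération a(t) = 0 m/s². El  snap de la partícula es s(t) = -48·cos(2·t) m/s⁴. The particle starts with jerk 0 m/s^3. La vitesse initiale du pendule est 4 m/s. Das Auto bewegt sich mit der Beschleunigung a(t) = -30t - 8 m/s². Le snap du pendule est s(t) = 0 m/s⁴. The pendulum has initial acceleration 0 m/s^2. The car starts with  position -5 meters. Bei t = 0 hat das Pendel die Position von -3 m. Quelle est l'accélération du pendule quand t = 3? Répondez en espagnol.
Partiendo del snap s(t) = 0, tomamos 2 integrales. La antiderivada del snap es la sacudida. Usando j(0) = 0, obtenemos j(t) = 0. La antiderivada de la sacudida, con a(0) = 0, da la aceleración: a(t) = 0. Tenemos la aceleración a(t) = 0. Sustituyendo t = 3: a(3) = 0.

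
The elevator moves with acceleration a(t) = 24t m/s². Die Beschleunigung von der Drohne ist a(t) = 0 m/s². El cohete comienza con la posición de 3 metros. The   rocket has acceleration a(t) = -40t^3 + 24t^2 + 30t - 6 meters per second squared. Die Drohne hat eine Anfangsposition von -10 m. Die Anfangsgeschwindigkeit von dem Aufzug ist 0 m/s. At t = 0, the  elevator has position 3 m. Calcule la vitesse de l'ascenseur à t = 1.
Pour résoudre ceci, nous devons prendre 1 intégrale de notre équation de l'accélération a(t) = 24·t. En prenant ∫a(t)dt et en appliquant v(0) = 0, nous trouvons v(t) = 12·t^2. Nous avons la vitesse v(t) = 12·t^2. En substituant t = 1: v(1) = 12.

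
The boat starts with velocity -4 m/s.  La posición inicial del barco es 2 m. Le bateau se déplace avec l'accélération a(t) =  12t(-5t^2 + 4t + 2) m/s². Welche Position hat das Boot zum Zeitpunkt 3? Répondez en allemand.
Wir müssen das Integral unserer Gleichung für die Beschleunigung a(t) = 12·t·(-5·t^2 + 4·t + 2) 2-mal finden. Die Stammfunktion von der Beschleunigung, mit v(0) = -4, ergibt die Geschwindigkeit: v(t) = -15·t^4 + 16·t^3 + 12·t^2 - 4. Das Integral von der Geschwindigkeit, mit x(0) = 2, ergibt die Position: x(t) = -3·t^5 + 4·t^4 + 4·t^3 - 4·t + 2. Aus der Gleichung für die Position x(t) = -3·t^5 + 4·t^4 + 4·t^3 - 4·t + 2, setzen wir t = 3 ein und erhalten x = -307.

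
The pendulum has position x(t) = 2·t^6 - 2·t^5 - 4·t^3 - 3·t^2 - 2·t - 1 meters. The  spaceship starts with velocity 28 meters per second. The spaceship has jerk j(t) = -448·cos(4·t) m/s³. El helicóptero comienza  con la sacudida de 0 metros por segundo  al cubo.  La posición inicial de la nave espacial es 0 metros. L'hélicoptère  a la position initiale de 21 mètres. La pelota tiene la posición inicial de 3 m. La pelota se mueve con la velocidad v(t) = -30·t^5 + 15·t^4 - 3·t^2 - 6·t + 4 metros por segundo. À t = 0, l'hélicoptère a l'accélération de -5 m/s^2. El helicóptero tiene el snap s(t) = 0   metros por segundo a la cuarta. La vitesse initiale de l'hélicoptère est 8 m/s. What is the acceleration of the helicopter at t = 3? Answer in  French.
Nous devons trouver l'intégrale de notre équation du snap s(t) = 0 2 fois. En intégrant le snap et en utilisant la condition initiale j(0) = 0, nous obtenons j(t) = 0. La primitive du jerk, avec a(0) = -5, donne l'accélération: a(t) = -5. Nous avons l'accélération a(t) = -5. En substituant t = 3: a(3) = -5.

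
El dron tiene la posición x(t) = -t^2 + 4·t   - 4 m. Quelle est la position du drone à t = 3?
En utilisant x(t) = -t^2 + 4·t - 4 et en substituant t = 3, nous trouvons x = -1.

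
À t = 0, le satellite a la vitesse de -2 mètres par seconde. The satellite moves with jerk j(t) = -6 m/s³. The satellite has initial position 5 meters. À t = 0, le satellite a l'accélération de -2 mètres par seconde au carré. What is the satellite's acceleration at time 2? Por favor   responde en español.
Para resolver esto, necesitamos tomar 1 integral de nuestra ecuación de la sacudida j(t) = -6. Tomando ∫j(t)dt y aplicando a(0) = -2, encontramos a(t) = -6·t - 2. De la ecuación de la aceleración a(t) = -6·t - 2, sustituimos t = 2 para obtener a = -14.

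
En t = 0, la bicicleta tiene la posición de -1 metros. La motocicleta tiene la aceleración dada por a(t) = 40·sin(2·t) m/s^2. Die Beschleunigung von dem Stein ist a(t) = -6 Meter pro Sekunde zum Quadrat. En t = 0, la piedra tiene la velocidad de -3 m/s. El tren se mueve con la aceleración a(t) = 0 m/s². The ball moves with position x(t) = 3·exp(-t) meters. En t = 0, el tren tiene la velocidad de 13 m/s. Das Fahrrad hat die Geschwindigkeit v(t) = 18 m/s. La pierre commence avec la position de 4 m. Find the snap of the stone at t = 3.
Starting from acceleration a(t) = -6, we take 2 derivatives. Differentiating acceleration, we get jerk: j(t) = 0. Differentiating jerk, we get snap: s(t) = 0. We have snap s(t) = 0. Substituting t = 3: s(3) = 0.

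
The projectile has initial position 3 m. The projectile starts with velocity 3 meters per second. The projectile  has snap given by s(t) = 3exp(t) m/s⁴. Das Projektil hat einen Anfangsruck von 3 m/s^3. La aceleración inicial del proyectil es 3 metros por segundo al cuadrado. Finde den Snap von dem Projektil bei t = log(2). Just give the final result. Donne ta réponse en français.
À t = log(2), s = 6.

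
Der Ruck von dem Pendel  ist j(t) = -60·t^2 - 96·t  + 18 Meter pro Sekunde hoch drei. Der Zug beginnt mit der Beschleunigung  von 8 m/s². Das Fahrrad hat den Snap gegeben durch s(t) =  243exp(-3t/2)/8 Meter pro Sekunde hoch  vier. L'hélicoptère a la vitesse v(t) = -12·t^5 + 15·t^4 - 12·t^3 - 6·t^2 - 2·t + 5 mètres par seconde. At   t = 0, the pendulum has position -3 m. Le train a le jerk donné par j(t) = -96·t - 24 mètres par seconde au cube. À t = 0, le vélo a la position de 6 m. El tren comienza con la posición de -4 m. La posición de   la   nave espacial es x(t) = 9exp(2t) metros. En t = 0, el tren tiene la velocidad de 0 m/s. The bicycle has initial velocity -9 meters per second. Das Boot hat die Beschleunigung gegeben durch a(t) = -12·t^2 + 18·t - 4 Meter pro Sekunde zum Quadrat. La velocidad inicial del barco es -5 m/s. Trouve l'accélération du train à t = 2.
Nous devons intégrer notre équation du jerk j(t) = -96·t - 24 1 fois. En prenant ∫j(t)dt et en appliquant a(0) = 8, nous trouvons a(t) = -48·t^2 - 24·t + 8. Nous avons l'accélération a(t) = -48·t^2 - 24·t + 8. En substituant t = 2: a(2) = -232.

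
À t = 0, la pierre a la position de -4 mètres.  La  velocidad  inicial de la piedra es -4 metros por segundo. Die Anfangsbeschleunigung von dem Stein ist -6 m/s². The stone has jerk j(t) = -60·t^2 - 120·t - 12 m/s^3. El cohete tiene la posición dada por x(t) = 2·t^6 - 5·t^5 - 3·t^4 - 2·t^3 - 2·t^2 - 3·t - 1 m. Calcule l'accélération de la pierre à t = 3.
En partant du jerk j(t) = -60·t^2 - 120·t - 12, nous prenons 1 intégrale. L'intégrale du jerk est l'accélération. En utilisant a(0) = -6, nous obtenons a(t) = -20·t^3 - 60·t^2 - 12·t - 6. Nous avons l'accélération a(t) = -20·t^3 - 60·t^2 - 12·t - 6. En substituant t = 3: a(3) = -1122.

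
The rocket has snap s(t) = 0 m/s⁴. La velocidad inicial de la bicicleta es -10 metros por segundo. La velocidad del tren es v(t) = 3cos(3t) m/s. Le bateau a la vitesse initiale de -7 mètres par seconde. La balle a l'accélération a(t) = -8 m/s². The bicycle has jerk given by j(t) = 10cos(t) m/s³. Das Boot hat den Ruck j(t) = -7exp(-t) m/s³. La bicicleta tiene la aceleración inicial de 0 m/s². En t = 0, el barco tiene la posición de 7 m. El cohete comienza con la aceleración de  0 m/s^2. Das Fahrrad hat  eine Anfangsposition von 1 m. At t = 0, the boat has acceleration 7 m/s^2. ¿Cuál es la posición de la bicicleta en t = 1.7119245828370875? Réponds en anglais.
Starting from jerk j(t) = 10·cos(t), we take 3 antiderivatives. The integral of jerk is acceleration. Using a(0) = 0, we get a(t) = 10·sin(t). The antiderivative of acceleration is velocity. Using v(0) = -10, we get v(t) = -10·cos(t). The integral of velocity is position. Using x(0) = 1, we get x(t) = 1 - 10·sin(t). Using x(t) = 1 - 10·sin(t) and substituting t = 1.7119245828370875, we find x = -8.90057925630346.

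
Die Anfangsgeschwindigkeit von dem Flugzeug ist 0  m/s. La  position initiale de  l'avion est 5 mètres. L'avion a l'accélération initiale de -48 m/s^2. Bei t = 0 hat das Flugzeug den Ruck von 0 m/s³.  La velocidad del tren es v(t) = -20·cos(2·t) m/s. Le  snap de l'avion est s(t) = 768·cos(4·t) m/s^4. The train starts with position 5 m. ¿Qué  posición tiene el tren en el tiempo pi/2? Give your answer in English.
We need to integrate our velocity equation v(t) = -20·cos(2·t) 1 time. The antiderivative of velocity, with x(0) = 5, gives position: x(t) = 5 - 10·sin(2·t). We have position x(t) = 5 - 10·sin(2·t). Substituting t = pi/2: x(pi/2) = 5.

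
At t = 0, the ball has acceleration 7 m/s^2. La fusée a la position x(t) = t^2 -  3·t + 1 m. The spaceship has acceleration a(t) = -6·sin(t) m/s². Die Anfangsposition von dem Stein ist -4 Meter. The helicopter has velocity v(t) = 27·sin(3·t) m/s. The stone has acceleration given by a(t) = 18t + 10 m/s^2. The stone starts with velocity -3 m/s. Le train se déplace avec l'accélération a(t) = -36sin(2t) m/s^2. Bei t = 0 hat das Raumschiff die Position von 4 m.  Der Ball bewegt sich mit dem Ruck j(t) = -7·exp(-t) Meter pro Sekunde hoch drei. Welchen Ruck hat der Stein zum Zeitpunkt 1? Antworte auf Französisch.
En partant de l'accélération a(t) = 18·t + 10, nous prenons 1 dérivée. La dérivée de l'accélération donne le jerk: j(t) = 18. En utilisant j(t) = 18 et en substituant t = 1, nous trouvons j = 18.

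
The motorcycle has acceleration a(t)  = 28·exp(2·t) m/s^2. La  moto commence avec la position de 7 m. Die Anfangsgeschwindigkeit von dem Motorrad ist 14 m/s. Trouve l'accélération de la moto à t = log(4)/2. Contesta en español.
De la ecuación de la aceleración a(t) = 28·exp(2·t), sustituimos t = log(4)/2 para obtener a = 112.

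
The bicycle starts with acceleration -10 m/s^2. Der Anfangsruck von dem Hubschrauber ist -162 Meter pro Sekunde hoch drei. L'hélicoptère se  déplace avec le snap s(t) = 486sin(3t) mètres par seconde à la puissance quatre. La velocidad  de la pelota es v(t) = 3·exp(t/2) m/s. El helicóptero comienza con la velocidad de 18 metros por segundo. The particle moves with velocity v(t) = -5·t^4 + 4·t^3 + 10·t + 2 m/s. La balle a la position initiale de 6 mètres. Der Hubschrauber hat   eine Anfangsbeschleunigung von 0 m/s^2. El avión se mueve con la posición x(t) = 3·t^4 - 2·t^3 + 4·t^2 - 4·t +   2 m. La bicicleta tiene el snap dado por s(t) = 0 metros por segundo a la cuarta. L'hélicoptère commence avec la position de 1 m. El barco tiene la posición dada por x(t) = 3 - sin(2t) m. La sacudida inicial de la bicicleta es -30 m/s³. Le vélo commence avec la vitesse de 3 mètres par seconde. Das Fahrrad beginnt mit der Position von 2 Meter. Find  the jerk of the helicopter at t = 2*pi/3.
We must find the antiderivative of our snap equation s(t) = 486·sin(3·t) 1 time. Taking ∫s(t)dt and applying j(0) = -162, we find j(t) = -162·cos(3·t). From the given jerk equation j(t) = -162·cos(3·t), we substitute t = 2*pi/3 to get j = -162.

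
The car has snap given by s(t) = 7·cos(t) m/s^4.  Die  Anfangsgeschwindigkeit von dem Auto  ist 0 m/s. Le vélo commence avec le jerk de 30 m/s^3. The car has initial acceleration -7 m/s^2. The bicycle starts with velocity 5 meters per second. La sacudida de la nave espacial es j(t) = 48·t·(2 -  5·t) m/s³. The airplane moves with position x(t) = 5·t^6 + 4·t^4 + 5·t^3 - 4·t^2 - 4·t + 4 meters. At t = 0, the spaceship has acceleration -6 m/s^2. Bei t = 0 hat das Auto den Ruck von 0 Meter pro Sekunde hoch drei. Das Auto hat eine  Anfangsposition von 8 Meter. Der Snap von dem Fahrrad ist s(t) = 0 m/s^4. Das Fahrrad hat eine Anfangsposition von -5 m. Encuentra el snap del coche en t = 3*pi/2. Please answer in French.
Nous avons le snap s(t) = 7·cos(t). En substituant t = 3*pi/2: s(3*pi/2) = 0.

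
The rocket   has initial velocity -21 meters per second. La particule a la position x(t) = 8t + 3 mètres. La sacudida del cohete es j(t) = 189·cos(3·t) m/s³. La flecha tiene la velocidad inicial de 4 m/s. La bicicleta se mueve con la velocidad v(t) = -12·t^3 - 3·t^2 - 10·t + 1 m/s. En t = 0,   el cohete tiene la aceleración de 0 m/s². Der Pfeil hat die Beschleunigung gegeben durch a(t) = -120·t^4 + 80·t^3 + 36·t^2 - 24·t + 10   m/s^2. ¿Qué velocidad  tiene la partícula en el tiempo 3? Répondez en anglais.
To solve this, we need to take 1 derivative of our position equation x(t) = 8·t + 3. Taking d/dt of x(t), we find v(t) = 8. From the given velocity equation v(t) = 8, we substitute t = 3 to get v = 8.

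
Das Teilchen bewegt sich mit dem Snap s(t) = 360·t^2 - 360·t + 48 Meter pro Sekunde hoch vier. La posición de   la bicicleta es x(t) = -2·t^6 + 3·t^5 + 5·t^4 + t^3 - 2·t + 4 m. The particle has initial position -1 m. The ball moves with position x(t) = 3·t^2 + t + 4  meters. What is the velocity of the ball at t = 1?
We must differentiate our position equation x(t) = 3·t^2 + t + 4 1 time. Differentiating position, we get velocity: v(t) = 6·t + 1. We have velocity v(t) = 6·t + 1. Substituting t = 1: v(1) = 7.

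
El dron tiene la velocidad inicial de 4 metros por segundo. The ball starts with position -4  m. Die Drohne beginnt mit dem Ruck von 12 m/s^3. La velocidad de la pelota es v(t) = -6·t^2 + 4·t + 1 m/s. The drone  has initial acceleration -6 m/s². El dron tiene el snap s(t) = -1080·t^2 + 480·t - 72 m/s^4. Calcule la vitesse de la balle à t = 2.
Nous avons la vitesse v(t) = -6·t^2 + 4·t + 1. En substituant t = 2: v(2) = -15.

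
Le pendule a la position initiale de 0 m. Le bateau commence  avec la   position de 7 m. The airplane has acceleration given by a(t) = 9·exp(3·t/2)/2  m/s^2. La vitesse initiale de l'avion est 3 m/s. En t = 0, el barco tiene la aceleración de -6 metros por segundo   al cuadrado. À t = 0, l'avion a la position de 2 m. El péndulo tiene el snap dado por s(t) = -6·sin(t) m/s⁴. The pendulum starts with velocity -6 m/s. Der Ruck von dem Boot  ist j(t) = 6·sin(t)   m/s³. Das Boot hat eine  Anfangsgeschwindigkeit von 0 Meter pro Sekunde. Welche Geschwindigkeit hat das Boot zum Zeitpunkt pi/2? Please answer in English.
Starting from jerk j(t) = 6·sin(t), we take 2 integrals. Taking ∫j(t)dt and applying a(0) = -6, we find a(t) = -6·cos(t). The integral of acceleration, with v(0) = 0, gives velocity: v(t) = -6·sin(t). We have velocity v(t) = -6·sin(t). Substituting t = pi/2: v(pi/2) = -6.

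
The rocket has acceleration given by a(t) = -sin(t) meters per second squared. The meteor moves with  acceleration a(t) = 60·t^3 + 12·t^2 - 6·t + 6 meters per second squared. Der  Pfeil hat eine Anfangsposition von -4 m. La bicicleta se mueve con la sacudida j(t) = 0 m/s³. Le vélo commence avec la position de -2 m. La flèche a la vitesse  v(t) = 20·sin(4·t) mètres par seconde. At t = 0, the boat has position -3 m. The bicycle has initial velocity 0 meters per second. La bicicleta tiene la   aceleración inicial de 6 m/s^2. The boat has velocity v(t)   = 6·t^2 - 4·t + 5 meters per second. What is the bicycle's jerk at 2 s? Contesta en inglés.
Using j(t) = 0 and substituting t = 2, we find j = 0.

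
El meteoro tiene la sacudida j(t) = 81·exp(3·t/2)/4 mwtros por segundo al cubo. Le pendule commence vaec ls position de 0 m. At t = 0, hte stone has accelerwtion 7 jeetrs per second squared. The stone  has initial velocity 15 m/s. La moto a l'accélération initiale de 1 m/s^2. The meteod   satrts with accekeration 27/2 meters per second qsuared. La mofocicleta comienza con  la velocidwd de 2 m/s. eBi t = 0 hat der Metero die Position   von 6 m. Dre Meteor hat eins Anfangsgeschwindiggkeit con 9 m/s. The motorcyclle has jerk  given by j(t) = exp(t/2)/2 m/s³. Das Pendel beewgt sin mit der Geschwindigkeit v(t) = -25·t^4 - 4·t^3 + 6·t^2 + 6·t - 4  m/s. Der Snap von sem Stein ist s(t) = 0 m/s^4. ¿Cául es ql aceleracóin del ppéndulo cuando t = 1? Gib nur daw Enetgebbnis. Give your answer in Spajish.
La aceleración en t = 1 es a = -94.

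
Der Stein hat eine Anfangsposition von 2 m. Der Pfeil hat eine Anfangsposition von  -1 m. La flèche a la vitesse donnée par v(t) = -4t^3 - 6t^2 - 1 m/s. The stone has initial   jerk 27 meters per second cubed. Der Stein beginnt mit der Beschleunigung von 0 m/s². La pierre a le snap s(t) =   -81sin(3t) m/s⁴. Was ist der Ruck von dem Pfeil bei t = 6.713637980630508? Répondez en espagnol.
Partiendo de la velocidad v(t) = -4·t^3 - 6·t^2 - 1, tomamos 2 derivadas. Tomando d/dt de v(t), encontramos a(t) = -12·t^2 - 12·t. Derivando la aceleración, obtenemos la sacudida: j(t) = -24·t - 12. Usando j(t) = -24·t - 12 y sustituyendo t = 6.713637980630508, encontramos j = -173.127311535132.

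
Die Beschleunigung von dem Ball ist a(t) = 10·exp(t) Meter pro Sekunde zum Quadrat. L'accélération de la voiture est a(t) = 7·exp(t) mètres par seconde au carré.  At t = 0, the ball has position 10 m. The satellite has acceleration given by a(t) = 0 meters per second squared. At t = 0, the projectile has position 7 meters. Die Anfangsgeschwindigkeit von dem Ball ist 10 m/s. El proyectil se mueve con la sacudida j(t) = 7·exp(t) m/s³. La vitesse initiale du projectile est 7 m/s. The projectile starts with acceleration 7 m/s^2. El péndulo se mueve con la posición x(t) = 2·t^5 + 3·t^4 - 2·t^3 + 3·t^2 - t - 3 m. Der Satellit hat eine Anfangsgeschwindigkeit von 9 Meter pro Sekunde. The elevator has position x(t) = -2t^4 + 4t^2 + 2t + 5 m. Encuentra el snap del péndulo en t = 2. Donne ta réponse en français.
En partant de la position x(t) = 2·t^5 + 3·t^4 - 2·t^3 + 3·t^2 - t - 3, nous prenons 4 dérivées. En prenant d/dt de x(t), nous trouvons v(t) = 10·t^4 + 12·t^3 - 6·t^2 + 6·t - 1. En dérivant la vitesse, nous obtenons l'accélération: a(t) = 40·t^3 + 36·t^2 - 12·t + 6. La dérivée de l'accélération donne le jerk: j(t) = 120·t^2 + 72·t - 12. En dérivant le jerk, nous obtenons le snap: s(t) = 240·t + 72. Nous avons le snap s(t) = 240·t + 72. En substituant t = 2: s(2) = 552.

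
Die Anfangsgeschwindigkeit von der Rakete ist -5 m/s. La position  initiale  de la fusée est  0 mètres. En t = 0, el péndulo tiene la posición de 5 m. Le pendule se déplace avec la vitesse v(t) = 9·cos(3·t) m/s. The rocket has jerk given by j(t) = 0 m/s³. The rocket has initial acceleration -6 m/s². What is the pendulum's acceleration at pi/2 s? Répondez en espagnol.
Partiendo de la velocidad v(t) = 9·cos(3·t), tomamos 1 derivada. Derivando la velocidad, obtenemos la aceleración: a(t) = -27·sin(3·t). De la ecuación de la aceleración a(t) = -27·sin(3·t), sustituimos t = pi/2 para obtener a = 27.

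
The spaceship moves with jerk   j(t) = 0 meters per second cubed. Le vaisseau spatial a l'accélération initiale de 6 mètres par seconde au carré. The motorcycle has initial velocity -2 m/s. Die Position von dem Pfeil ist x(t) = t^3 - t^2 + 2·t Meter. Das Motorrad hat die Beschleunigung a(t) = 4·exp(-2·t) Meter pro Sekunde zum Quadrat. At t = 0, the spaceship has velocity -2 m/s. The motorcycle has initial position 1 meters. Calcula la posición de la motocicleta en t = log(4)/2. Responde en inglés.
To solve this, we need to take 2 antiderivatives of our acceleration equation a(t) = 4·exp(-2·t). The antiderivative of acceleration, with v(0) = -2, gives velocity: v(t) = -2·exp(-2·t). Taking ∫v(t)dt and applying x(0) = 1, we find x(t) = exp(-2·t). We have position x(t) = exp(-2·t). Substituting t = log(4)/2: x(log(4)/2) = 1/4.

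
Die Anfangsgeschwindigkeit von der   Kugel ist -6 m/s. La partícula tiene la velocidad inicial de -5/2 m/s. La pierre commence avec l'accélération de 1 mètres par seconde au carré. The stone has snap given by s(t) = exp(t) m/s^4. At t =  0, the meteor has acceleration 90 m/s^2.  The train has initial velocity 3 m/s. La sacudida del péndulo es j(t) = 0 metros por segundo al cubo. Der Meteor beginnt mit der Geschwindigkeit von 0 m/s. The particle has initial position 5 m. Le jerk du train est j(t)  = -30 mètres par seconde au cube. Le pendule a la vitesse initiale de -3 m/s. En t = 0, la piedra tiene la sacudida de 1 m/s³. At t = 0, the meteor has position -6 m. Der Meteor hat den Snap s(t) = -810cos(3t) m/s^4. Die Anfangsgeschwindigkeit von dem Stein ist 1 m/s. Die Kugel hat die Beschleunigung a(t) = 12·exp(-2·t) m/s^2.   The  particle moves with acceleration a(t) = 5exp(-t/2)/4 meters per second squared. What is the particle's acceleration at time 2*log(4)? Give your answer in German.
Wir haben die Beschleunigung a(t) = 5·exp(-t/2)/4. Durch Einsetzen von t = 2*log(4): a(2*log(4)) = 5/16.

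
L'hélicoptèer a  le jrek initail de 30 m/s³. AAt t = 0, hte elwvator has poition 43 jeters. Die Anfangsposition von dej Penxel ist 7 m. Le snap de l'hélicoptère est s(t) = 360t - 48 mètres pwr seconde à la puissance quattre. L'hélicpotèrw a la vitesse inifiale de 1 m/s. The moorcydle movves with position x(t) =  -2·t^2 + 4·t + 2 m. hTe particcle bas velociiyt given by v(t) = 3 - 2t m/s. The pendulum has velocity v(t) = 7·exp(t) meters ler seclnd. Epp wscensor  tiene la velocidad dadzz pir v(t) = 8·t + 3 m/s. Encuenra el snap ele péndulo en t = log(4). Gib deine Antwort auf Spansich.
Para resolver esto, necesitamos tomar 3 derivadas de nuestra ecuación de la velocidad v(t) = 7·exp(t). La derivada de la velocidad da la aceleración: a(t) = 7·exp(t). Tomando d/dt de a(t), encontramos j(t) = 7·exp(t). Derivando la sacudida, obtenemos el snap: s(t) = 7·exp(t). Tenemos el snap s(t) = 7·exp(t). Sustituyendo t = log(4): s(log(4)) = 28.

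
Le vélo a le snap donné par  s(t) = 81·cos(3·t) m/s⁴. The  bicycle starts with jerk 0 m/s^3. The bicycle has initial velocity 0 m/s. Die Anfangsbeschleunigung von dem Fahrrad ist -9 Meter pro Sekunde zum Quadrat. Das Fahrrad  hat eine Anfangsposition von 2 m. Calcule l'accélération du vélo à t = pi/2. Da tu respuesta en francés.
En partant du snap s(t) = 81·cos(3·t), nous prenons 2 intégrales. En prenant ∫s(t)dt et en appliquant j(0) = 0, nous trouvons j(t) = 27·sin(3·t). L'intégrale du jerk, avec a(0) = -9, donne l'accélération: a(t) = -9·cos(3·t). De l'équation de l'accélération a(t) = -9·cos(3·t), nous substituons t = pi/2 pour obtenir a = 0.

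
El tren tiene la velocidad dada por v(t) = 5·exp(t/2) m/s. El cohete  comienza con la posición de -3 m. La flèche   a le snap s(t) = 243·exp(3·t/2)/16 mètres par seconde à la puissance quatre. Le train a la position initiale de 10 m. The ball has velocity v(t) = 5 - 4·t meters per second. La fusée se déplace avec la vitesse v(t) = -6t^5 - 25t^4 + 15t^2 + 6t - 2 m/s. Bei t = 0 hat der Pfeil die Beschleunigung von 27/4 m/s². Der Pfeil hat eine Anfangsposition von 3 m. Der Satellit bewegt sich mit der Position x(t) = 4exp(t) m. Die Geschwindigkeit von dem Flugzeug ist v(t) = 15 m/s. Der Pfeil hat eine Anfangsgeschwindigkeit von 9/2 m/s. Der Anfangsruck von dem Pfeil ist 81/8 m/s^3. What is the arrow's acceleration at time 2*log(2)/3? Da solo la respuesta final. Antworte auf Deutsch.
Die Antwort ist 27/2.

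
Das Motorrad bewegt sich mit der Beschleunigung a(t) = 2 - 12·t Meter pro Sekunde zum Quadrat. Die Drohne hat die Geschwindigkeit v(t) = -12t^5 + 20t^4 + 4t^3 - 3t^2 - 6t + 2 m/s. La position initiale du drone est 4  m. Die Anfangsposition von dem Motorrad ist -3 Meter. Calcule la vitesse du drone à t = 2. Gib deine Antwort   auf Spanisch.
De la ecuación de la velocidad v(t) = -12·t^5 + 20·t^4 + 4·t^3 - 3·t^2 - 6·t + 2, sustituimos t = 2 para obtener v = -54.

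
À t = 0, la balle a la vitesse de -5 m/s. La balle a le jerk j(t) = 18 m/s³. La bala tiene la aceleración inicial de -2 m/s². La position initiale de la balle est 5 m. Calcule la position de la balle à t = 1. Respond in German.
Wir müssen unsere Gleichung für den Ruck j(t) = 18 3-mal integrieren. Die Stammfunktion von dem Ruck, mit a(0) = -2, ergibt die Beschleunigung: a(t) = 18·t - 2. Das Integral von der Beschleunigung ist die Geschwindigkeit. Mit v(0) = -5 erhalten wir v(t) = 9·t^2 - 2·t - 5. Das Integral von der Geschwindigkeit ist die Position. Mit x(0) = 5 erhalten wir x(t) = 3·t^3 - t^2 - 5·t + 5. Wir haben die Position x(t) = 3·t^3 - t^2 - 5·t + 5. Durch Einsetzen von t = 1: x(1) = 2.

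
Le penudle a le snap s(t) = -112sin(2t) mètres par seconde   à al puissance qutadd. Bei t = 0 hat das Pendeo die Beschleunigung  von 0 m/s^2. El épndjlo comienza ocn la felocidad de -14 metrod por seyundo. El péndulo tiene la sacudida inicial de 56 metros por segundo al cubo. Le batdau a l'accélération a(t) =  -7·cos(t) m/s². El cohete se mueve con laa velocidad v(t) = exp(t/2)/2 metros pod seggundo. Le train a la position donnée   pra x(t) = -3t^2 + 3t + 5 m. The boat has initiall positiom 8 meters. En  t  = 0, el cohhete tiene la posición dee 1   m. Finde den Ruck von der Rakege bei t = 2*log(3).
Ausgehend von der Geschwindigkeit v(t) = exp(t/2)/2, nehmen wir 2 Ableitungen. Die Ableitung von der Geschwindigkeit ergibt die Beschleunigung: a(t) = exp(t/2)/4. Mit d/dt von a(t) finden wir j(t) = exp(t/2)/8. Mit j(t) = exp(t/2)/8 und Einsetzen von t = 2*log(3), finden wir j = 3/8.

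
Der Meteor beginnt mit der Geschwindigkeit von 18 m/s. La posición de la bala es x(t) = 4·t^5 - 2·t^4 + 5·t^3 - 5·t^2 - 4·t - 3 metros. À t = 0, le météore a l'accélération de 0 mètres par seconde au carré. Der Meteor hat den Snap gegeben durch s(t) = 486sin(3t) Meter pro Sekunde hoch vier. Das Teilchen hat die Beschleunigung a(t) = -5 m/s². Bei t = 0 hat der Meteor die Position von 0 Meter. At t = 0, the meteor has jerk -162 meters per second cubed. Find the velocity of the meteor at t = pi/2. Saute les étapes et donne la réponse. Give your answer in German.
v(pi/2) = 0.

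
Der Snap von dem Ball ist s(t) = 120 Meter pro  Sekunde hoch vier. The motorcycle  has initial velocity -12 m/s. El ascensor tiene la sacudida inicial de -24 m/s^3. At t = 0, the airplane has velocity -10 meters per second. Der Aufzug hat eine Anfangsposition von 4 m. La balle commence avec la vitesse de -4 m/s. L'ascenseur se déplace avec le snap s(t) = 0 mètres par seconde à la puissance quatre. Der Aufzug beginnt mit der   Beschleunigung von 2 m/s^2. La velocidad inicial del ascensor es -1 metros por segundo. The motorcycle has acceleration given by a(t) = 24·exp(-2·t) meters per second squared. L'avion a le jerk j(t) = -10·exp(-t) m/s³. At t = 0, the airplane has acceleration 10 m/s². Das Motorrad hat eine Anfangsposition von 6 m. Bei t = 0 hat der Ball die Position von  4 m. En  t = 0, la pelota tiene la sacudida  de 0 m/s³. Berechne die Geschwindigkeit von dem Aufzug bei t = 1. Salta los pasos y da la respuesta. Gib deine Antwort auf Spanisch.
v(1) = -11.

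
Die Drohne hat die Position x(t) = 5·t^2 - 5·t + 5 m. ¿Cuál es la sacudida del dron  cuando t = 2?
Para resolver esto, necesitamos tomar 3 derivadas de nuestra ecuación de la posición x(t) = 5·t^2 - 5·t + 5. Tomando d/dt de x(t), encontramos v(t) = 10·t - 5. Derivando la velocidad, obtenemos la aceleración: a(t) = 10. La derivada de la aceleración da la sacudida: j(t) = 0. De la ecuación de la sacudida j(t) = 0, sustituimos t = 2 para obtener j = 0.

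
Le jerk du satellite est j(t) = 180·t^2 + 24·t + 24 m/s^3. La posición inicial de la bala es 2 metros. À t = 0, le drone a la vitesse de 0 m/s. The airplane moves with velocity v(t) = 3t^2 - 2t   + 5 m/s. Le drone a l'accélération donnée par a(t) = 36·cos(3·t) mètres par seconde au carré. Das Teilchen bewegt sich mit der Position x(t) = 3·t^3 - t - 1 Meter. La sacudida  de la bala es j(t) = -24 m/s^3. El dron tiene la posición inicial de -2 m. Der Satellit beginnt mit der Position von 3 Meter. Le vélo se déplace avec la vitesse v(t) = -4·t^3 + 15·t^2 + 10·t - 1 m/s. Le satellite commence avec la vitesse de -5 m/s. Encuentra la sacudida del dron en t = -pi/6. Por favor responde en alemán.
Wir müssen unsere Gleichung für die Beschleunigung a(t) = 36·cos(3·t) 1-mal ableiten. Durch Ableiten von der Beschleunigung erhalten wir den Ruck: j(t) = -108·sin(3·t). Mit j(t) = -108·sin(3·t) und Einsetzen von t = -pi/6, finden wir j = 108.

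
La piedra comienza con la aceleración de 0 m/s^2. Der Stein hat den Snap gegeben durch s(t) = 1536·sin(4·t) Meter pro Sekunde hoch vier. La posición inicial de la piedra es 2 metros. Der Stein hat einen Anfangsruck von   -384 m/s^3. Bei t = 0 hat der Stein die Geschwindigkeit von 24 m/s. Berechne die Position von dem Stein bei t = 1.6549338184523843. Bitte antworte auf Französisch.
Nous devons intégrer notre équation du snap s(t) = 1536·sin(4·t) 4 fois. En intégrant le snap et en utilisant la condition initiale j(0) = -384, nous obtenons j(t) = -384·cos(4·t). En prenant ∫j(t)dt et en appliquant a(0) = 0, nous trouvons a(t) = -96·sin(4·t). La primitive de l'accélération, avec v(0) = 24, donne la vitesse: v(t) = 24·cos(4·t). La primitive de la vitesse est la position. En utilisant x(0) = 2, nous obtenons x(t) = 6·sin(4·t) + 2. En utilisant x(t) = 6·sin(4·t) + 2 et en substituant t = 1.6549338184523843, nous trouvons x = 3.98139547301496.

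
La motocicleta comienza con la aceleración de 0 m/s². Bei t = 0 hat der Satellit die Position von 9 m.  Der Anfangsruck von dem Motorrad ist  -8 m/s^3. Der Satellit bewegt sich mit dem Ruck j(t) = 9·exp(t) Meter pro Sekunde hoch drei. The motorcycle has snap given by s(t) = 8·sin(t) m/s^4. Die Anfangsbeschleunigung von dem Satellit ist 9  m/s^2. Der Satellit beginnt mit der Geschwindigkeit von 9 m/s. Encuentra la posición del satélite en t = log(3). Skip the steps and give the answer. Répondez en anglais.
x(log(3)) = 27.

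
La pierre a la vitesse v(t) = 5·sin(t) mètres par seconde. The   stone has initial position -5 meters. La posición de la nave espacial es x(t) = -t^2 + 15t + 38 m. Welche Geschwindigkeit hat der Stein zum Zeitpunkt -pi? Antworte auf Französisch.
Nous avons la vitesse v(t) = 5·sin(t). En substituant t = -pi: v(-pi) = 0.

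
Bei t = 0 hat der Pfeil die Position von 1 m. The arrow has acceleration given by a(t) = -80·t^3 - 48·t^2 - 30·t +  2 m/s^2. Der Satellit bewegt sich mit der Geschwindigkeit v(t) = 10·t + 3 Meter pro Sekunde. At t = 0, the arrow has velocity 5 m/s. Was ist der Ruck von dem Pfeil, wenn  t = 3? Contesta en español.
Debemos derivar nuestra ecuación de la aceleración a(t) = -80·t^3 - 48·t^2 - 30·t + 2 1 vez. La derivada de la aceleración da la sacudida: j(t) = -240·t^2 - 96·t - 30. De la ecuación de la sacudida j(t) = -240·t^2 - 96·t - 30, sustituimos t = 3 para obtener j = -2478.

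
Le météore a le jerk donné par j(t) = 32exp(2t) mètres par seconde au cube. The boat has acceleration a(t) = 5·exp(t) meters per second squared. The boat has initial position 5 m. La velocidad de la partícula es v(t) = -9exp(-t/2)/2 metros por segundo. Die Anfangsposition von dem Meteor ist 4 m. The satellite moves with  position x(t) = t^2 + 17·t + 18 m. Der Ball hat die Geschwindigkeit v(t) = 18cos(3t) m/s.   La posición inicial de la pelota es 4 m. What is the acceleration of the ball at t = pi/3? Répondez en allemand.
Wir müssen unsere Gleichung für die Geschwindigkeit v(t) = 18·cos(3·t) 1-mal ableiten. Die Ableitung von der Geschwindigkeit ergibt die Beschleunigung: a(t) = -54·sin(3·t). Mit a(t) = -54·sin(3·t) und Einsetzen von t = pi/3, finden wir a = 0.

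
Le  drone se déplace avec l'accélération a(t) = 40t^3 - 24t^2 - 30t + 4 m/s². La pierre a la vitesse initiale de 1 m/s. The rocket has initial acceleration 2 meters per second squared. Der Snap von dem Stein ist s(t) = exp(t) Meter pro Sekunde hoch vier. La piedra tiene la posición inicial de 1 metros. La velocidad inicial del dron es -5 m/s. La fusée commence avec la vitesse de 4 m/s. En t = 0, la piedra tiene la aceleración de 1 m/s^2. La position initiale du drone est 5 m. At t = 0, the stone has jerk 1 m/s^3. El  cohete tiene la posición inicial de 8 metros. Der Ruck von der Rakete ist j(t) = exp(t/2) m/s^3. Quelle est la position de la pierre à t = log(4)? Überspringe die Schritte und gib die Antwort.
La position à t = log(4) est x = 4.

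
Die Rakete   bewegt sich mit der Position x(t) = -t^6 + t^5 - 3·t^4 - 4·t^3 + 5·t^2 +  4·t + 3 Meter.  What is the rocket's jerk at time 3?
To solve this, we need to take 3 derivatives of our position equation x(t) = -t^6 + t^5 - 3·t^4 - 4·t^3 + 5·t^2 + 4·t + 3. The derivative of position gives velocity: v(t) = -6·t^5 + 5·t^4 - 12·t^3 - 12·t^2 + 10·t + 4. Taking d/dt of v(t), we find a(t) = -30·t^4 + 20·t^3 - 36·t^2 - 24·t + 10. The derivative of acceleration gives jerk: j(t) = -120·t^3 + 60·t^2 - 72·t - 24. From the given jerk equation j(t) = -120·t^3 + 60·t^2 - 72·t - 24, we substitute t = 3 to get j = -2940.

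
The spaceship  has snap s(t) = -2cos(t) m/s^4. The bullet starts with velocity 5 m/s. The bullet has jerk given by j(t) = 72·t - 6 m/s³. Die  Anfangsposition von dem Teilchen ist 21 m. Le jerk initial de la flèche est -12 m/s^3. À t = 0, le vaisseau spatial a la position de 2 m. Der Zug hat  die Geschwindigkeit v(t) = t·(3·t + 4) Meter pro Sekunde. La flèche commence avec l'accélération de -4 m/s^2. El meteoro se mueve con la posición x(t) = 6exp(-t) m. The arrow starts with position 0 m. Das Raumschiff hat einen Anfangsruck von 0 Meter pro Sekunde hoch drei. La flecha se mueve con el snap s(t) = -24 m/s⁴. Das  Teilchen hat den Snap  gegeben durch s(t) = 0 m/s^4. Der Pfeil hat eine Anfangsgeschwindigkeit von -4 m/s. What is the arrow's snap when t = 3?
We have snap s(t) = -24. Substituting t = 3: s(3) = -24.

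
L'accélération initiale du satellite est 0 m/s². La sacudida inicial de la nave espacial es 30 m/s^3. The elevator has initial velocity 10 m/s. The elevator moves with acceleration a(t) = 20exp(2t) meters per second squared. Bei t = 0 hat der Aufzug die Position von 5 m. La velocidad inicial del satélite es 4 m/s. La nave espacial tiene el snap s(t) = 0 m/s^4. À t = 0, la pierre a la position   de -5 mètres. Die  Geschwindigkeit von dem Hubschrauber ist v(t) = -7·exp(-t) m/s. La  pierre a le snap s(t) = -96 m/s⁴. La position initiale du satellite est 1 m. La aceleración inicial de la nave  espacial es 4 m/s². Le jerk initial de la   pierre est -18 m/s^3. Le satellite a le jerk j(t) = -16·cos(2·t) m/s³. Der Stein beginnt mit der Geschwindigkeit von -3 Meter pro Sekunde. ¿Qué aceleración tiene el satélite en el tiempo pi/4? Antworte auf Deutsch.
Um dies zu lösen, müssen wir 1 Stammfunktion unserer Gleichung für den Ruck j(t) = -16·cos(2·t) finden. Durch Integration von dem Ruck und Verwendung der Anfangsbedingung a(0) = 0, erhalten wir a(t) = -8·sin(2·t). Aus der Gleichung für die Beschleunigung a(t) = -8·sin(2·t), setzen wir t = pi/4 ein und erhalten a = -8.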